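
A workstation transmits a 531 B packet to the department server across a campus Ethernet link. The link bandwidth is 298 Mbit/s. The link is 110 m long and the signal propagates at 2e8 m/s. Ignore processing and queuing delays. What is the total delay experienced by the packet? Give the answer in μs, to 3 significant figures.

L = 531 × 8 = 4248 bits.
Transmission delay = L/R = 4248 / 298000000 = 14.255 μs.
Propagation delay = d/s = 110 m / 200000000 m/s = 0.55 μs.
Total = 14.8 μs.

14.8 μs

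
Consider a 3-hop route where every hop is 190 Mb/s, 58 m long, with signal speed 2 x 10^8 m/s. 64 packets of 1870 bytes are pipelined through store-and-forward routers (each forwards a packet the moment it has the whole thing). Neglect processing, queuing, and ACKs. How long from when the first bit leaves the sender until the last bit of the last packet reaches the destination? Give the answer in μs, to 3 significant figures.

Per-hop transmission t_tx = L/R = 14960/190000000 = 78.7368 μs.
Per-hop propagation t_prop = 58/200000000 = 0.29 μs.
Pipeline fill: first packet needs 3·t_tx to clear all hops; remaining 63 packets each add one t_tx.
Total = (3+64-1)·t_tx + 3·t_prop = 66·78.7368 + 3·0.29 = 5200 μs.

5200 μs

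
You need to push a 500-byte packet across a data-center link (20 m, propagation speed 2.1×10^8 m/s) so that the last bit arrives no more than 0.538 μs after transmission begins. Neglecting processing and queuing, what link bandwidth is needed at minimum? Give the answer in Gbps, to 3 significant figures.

L = 4000 bits.
Propagation delay = 20 / 210000000 = 0.0952381 μs.
Transmission budget = 0.538 − 0.0952381 = 0.442762 μs.
R ≥ L / t_tx = 4000 bits / 4.42762e-07 s = 9.03 Gbps.

9.03 Gbps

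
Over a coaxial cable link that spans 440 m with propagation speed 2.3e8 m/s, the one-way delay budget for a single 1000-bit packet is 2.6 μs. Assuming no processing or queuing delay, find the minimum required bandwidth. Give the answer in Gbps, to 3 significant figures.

Propagation delay = 440 / 2.3e+08 = 1.91304 μs.
Transmission budget = 2.6 − 1.91304 = 0.686957 μs.
R ≥ L / t_tx = 1000 bits / 6.86957e-07 s = 1.46 Gbps.

1.46 Gbps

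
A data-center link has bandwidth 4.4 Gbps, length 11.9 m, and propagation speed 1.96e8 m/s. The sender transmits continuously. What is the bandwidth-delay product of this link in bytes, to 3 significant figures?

33.4 bytes

Propagation delay = 11.9 / 196000000 = 6.07143e-08 s.
BDP = R × t_prop = 4400000000 × 6.07143e-08 = 267.143 bits.
In bytes: 267.143/8 = 33.4 bytes.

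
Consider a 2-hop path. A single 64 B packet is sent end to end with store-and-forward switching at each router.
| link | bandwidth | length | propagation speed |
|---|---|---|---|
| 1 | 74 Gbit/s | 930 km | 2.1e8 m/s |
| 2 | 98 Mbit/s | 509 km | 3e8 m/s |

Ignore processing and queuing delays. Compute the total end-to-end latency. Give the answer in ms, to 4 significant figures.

6.130 ms

L = 64 × 8 = 512 bits.
Transmission delays (L/R per hop): 6.91892e-06, 0.00522449 ms; sum = 0.00523141 ms.
Propagation delays (d/s per hop): 4.42857, 1.69667 ms; sum = 6.12524 ms.
End-to-end = 6.130 ms.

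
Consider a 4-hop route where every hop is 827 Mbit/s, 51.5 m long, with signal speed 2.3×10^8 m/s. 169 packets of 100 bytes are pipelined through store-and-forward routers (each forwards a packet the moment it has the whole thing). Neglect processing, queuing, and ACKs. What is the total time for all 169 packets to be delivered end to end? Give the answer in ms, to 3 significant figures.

Per-hop transmission t_tx = L/R = 800/827000000 = 0.000967352 ms.
Per-hop propagation t_prop = 51.5/2.3e+08 = 0.000223913 ms.
Pipeline fill: first packet needs 4·t_tx to clear all hops; remaining 168 packets each add one t_tx.
Total = (4+169-1)·t_tx + 4·t_prop = 172·0.000967352 + 4·0.000223913 = 0.167 ms.

0.167 ms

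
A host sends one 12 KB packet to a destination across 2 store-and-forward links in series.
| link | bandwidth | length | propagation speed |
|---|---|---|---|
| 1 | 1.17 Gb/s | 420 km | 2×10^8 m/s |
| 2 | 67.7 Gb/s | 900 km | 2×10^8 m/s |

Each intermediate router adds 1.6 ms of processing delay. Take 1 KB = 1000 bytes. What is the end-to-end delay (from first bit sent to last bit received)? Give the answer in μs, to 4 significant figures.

L = 96000 bits.
Transmission delays (L/R per hop): 82.0513, 1.41802 μs; sum = 83.4693 μs.
Propagation delays (d/s per hop): 2100, 4500 μs; sum = 6600 μs.
Processing at 1 router(s): 1 × 1.6 ms = 1600 μs.
End-to-end = 8283 μs.

8283 μs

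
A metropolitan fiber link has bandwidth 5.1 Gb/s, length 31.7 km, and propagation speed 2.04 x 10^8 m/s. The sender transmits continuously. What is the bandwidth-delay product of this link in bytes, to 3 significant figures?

99100 bytes

Propagation delay = 31700 / 204000000 = 0.000155392 s.
BDP = R × t_prop = 5100000000 × 0.000155392 = 792500 bits.
In bytes: 792500/8 = 99100 bytes.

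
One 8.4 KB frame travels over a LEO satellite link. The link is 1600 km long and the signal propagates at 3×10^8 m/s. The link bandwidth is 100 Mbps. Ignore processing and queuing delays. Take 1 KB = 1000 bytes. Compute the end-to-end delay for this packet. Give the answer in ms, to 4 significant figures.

L = 67200 bits.
Transmission delay = L/R = 67200 / 100000000 = 0.672 ms.
Propagation delay = d/s = 1600000 m / 300000000 m/s = 5.33333 ms.
Total = 6.005 ms.

6.005 ms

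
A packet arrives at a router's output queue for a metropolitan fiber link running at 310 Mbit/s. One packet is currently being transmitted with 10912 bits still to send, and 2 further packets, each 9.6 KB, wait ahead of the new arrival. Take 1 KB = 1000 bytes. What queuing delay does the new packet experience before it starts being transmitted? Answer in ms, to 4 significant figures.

Each queued packet: L/R = 76800/310000000 = 0.247742 ms.
2 queued → 0.495484 ms.
Plus remaining 10912 bits of current packet: 0.0352 ms.
Queuing delay = 0.5307 ms.

0.5307 ms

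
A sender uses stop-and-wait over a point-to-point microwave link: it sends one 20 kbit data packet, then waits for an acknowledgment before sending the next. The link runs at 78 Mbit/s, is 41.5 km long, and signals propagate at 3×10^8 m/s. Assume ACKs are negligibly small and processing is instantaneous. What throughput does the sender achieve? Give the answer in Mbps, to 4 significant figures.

t_tx = L/R = 20000/78000000 = 0.00025641 s.
t_prop = 41500/300000000 = 0.000138333 s; RTT = 0.000276667 s.
Cycle = t_tx + RTT = 0.000533077 s.
Throughput = L / cycle = 20000 / 0.000533077 = 37.52 Mbps.

37.52 Mbps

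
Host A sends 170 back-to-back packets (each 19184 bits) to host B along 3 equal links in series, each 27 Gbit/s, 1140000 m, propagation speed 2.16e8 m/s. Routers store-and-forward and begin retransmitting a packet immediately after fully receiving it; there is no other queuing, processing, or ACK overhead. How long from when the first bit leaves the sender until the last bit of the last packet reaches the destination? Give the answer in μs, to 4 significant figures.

15960 μs

Per-hop transmission t_tx = L/R = 19184/27000000000 = 0.710519 μs.
Per-hop propagation t_prop = 1140000/216000000 = 5277.78 μs.
Pipeline fill: first packet needs 3·t_tx to clear all hops; remaining 169 packets each add one t_tx.
Total = (3+170-1)·t_tx + 3·t_prop = 172·0.710519 + 3·5277.78 = 15960 μs.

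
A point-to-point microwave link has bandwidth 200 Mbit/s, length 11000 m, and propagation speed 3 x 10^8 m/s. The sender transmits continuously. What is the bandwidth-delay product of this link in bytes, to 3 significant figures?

Propagation delay = 11000 / 300000000 = 3.66667e-05 s.
BDP = R × t_prop = 200000000 × 3.66667e-05 = 7333.33 bits.
In bytes: 7333.33/8 = 917 bytes.

917 bytes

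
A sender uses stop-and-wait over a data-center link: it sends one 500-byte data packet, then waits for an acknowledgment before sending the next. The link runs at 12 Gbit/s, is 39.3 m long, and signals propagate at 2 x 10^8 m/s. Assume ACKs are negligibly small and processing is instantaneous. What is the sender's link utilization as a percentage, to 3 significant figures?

45.9 %

t_tx = L/R = 4000/12000000000 = 3.33333e-07 s.
t_prop = 39.3/200000000 = 1.965e-07 s; RTT = 3.93e-07 s.
Cycle = t_tx + RTT = 7.26333e-07 s.
Utilization = t_tx / cycle = 3.33333e-07/7.26333e-07 = 45.9 %.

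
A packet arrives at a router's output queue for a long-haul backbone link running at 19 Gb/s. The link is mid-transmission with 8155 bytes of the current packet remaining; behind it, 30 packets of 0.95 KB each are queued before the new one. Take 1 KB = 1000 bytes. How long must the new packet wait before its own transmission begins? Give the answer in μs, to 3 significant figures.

Each queued packet: L/R = 7600/19000000000 = 0.4 μs.
30 queued → 12 μs.
Plus remaining 65240 bits of current packet: 3.43368 μs.
Queuing delay = 15.4 μs.

15.4 μs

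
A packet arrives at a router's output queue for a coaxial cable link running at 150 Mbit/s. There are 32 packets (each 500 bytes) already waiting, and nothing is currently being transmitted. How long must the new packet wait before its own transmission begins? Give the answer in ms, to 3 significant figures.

0.853 ms

Each queued packet: L/R = 4000/150000000 = 0.0266667 ms.
32 queued → 0.853333 ms.
Queuing delay = 0.853 ms.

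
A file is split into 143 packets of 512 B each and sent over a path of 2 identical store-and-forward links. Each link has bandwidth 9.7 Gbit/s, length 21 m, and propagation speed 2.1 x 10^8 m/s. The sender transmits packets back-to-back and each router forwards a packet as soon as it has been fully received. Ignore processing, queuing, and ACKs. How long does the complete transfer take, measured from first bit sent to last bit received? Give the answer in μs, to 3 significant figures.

61.0 μs

Per-hop transmission t_tx = L/R = 4096/9700000000 = 0.422268 μs.
Per-hop propagation t_prop = 21/210000000 = 0.1 μs.
Pipeline fill: first packet needs 2·t_tx to clear all hops; remaining 142 packets each add one t_tx.
Total = (2+143-1)·t_tx + 2·t_prop = 144·0.422268 + 2·0.1 = 61.0 μs.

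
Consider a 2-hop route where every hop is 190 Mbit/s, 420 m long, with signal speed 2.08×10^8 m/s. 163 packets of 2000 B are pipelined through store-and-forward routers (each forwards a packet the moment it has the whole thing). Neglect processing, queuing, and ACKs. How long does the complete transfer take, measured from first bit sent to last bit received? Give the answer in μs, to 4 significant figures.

13810 μs

Per-hop transmission t_tx = L/R = 16000/190000000 = 84.2105 μs.
Per-hop propagation t_prop = 420/208000000 = 2.01923 μs.
Pipeline fill: first packet needs 2·t_tx to clear all hops; remaining 162 packets each add one t_tx.
Total = (2+163-1)·t_tx + 2·t_prop = 164·84.2105 + 2·2.01923 = 13810 μs.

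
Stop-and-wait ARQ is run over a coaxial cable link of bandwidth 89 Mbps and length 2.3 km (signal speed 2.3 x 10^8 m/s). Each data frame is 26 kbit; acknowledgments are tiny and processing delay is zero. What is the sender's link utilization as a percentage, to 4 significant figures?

93.59 %

t_tx = L/R = 26000/89000000 = 0.000292135 s.
t_prop = 2300/2.3e+08 = 1e-05 s; RTT = 2e-05 s.
Cycle = t_tx + RTT = 0.000312135 s.
Utilization = t_tx / cycle = 0.000292135/0.000312135 = 93.59 %.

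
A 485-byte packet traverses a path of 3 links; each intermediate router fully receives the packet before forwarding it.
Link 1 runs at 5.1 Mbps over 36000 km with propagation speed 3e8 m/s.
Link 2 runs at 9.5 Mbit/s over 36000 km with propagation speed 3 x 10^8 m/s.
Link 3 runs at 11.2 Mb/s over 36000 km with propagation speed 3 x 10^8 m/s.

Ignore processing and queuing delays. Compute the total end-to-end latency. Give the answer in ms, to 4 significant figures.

361.5 ms

L = 485 × 8 = 3880 bits.
Transmission delays (L/R per hop): 0.760784, 0.408421, 0.346429 ms; sum = 1.51563 ms.
Propagation delays (d/s per hop): 120, 120, 120 ms; sum = 360 ms.
End-to-end = 361.5 ms.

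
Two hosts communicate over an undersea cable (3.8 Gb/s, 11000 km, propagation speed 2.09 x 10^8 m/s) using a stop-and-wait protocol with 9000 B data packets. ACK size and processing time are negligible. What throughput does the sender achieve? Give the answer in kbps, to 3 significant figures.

684 kbps

t_tx = L/R = 72000/3800000000 = 1.89474e-05 s.
t_prop = 11000000/209000000 = 0.0526316 s; RTT = 0.105263 s.
Cycle = t_tx + RTT = 0.105282 s.
Throughput = L / cycle = 72000 / 0.105282 = 684 kbps.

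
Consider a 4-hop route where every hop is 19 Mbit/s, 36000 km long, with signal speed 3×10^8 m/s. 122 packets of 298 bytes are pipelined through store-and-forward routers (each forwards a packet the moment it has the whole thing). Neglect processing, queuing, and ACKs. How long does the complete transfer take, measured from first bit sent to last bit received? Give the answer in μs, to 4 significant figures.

Per-hop transmission t_tx = L/R = 2384/19000000 = 125.474 μs.
Per-hop propagation t_prop = 36000000/300000000 = 120000 μs.
Pipeline fill: first packet needs 4·t_tx to clear all hops; remaining 121 packets each add one t_tx.
Total = (4+122-1)·t_tx + 4·t_prop = 125·125.474 + 4·120000 = 495700 μs.

495700 μs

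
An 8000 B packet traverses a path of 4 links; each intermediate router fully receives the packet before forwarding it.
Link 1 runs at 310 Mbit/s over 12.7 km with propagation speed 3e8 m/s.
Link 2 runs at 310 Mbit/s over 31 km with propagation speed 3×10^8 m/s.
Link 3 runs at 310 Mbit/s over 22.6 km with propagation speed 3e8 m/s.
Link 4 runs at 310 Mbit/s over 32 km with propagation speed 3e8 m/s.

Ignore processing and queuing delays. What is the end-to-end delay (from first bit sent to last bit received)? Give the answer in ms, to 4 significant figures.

1.153 ms

L = 8000 × 8 = 64000 bits.
Transmission delay per hop = L/R = 64000/310000000 = 0.206452 ms; 4 hops → 0.825806 ms.
Propagation delays (d/s per hop): 0.0423333, 0.103333, 0.0753333, 0.106667 ms; sum = 0.327667 ms.
End-to-end = 1.153 ms.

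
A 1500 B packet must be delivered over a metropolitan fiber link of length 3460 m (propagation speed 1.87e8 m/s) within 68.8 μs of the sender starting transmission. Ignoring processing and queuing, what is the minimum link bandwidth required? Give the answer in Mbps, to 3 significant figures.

239 Mbps

L = 12000 bits.
Propagation delay = 3460 / 187000000 = 18.5027 μs.
Transmission budget = 68.8 − 18.5027 = 50.2973 μs.
R ≥ L / t_tx = 12000 bits / 5.02973e-05 s = 239 Mbps.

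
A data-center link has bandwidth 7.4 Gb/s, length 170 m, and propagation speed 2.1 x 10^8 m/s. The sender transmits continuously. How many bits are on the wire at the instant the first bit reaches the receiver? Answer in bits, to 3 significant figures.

5990 bits

Propagation delay = 170 / 210000000 = 8.09524e-07 s.
BDP = R × t_prop = 7400000000 × 8.09524e-07 = 5990.48 bits.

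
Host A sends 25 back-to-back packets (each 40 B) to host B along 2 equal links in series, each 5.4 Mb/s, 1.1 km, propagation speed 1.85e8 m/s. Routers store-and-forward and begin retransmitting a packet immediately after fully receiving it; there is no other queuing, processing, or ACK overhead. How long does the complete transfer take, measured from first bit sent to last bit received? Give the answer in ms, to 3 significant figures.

1.55 ms

Per-hop transmission t_tx = L/R = 320/5400000 = 0.0592593 ms.
Per-hop propagation t_prop = 1100/185000000 = 0.00594595 ms.
Pipeline fill: first packet needs 2·t_tx to clear all hops; remaining 24 packets each add one t_tx.
Total = (2+25-1)·t_tx + 2·t_prop = 26·0.0592593 + 2·0.00594595 = 1.55 ms.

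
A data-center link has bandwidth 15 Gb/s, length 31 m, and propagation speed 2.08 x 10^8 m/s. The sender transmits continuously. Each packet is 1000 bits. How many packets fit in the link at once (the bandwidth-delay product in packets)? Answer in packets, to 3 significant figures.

Propagation delay = 31 / 208000000 = 1.49038e-07 s.
BDP = R × t_prop = 15000000000 × 1.49038e-07 = 2235.58 bits.
In packets of 1000 bits: 2.24 packets.

2.24 packets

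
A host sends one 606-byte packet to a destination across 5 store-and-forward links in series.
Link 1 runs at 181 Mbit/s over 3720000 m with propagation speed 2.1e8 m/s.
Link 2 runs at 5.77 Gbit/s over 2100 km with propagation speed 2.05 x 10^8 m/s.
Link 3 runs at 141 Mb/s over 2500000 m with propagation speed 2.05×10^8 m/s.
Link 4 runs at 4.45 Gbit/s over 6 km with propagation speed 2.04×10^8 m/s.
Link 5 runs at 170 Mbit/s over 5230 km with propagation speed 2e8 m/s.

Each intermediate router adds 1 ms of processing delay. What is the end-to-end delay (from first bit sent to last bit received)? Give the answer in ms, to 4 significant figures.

L = 606 × 8 = 4848 bits.
Transmission delays (L/R per hop): 0.0267845, 0.000840208, 0.034383, 0.00108944, 0.0285176 ms; sum = 0.0916148 ms.
Propagation delays (d/s per hop): 17.7143, 10.2439, 12.1951, 0.0294118, 26.15 ms; sum = 66.3327 ms.
Processing at 4 router(s): 4 × 1 ms = 4 ms.
End-to-end = 70.42 ms.

70.42 ms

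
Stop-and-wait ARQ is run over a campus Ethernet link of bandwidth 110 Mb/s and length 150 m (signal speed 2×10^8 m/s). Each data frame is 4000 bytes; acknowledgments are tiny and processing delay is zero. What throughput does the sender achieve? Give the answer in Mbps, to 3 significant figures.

t_tx = L/R = 32000/110000000 = 0.000290909 s.
t_prop = 150/200000000 = 7.5e-07 s; RTT = 1.5e-06 s.
Cycle = t_tx + RTT = 0.000292409 s.
Throughput = L / cycle = 32000 / 0.000292409 = 109 Mbps.

109 Mbps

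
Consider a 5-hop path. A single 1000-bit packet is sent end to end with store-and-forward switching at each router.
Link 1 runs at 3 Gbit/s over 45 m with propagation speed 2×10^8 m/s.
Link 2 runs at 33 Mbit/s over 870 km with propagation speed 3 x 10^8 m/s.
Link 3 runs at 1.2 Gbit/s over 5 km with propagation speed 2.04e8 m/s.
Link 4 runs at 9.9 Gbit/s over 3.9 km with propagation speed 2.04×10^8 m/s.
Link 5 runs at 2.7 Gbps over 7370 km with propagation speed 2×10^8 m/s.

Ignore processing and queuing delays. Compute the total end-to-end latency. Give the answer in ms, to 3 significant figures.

39.8 ms

Transmission delays (L/R per hop): 0.000333333, 0.030303, 0.000833333, 0.00010101, 0.00037037 ms; sum = 0.0319411 ms.
Propagation delays (d/s per hop): 0.000225, 2.9, 0.0245098, 0.0191176, 36.85 ms; sum = 39.7939 ms.
End-to-end = 39.8 ms.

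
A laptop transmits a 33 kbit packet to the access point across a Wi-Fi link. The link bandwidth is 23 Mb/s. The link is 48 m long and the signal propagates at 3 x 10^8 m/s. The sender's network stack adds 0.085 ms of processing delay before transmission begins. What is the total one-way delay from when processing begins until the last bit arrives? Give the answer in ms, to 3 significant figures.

1.52 ms

L = 33000 bits.
Transmission delay = L/R = 33000 / 23000000 = 1.43478 ms.
Propagation delay = d/s = 48 m / 300000000 m/s = 0.00016 ms.
Plus processing delay 0.085 ms = 0.085 ms.
Total = 1.52 ms.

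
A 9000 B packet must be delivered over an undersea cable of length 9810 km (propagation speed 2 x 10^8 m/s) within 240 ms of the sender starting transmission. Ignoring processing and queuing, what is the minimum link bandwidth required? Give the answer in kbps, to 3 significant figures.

377 kbps

L = 72000 bits.
Propagation delay = 9810000 / 200000000 = 49.05 ms.
Transmission budget = 240 − 49.05 = 190.95 ms.
R ≥ L / t_tx = 72000 bits / 0.19095 s = 377 kbps.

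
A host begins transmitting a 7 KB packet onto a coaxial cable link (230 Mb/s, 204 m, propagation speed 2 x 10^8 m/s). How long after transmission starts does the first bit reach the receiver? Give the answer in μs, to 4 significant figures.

1.020 μs

First bit experiences only propagation delay: d/s = 204/200000000 = 1.020 μs.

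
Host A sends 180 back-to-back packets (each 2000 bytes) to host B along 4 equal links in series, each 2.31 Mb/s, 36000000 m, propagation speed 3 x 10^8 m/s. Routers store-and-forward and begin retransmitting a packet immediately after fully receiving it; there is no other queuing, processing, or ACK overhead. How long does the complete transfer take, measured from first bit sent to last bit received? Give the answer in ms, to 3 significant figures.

1750 ms

Per-hop transmission t_tx = L/R = 16000/2310000 = 6.92641 ms.
Per-hop propagation t_prop = 36000000/300000000 = 120 ms.
Pipeline fill: first packet needs 4·t_tx to clear all hops; remaining 179 packets each add one t_tx.
Total = (4+180-1)·t_tx + 4·t_prop = 183·6.92641 + 4·120 = 1750 ms.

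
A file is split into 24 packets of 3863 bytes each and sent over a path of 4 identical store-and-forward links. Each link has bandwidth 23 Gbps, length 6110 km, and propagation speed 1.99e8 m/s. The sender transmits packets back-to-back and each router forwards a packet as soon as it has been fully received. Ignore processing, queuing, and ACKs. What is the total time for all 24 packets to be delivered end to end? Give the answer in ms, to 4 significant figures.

122.9 ms

Per-hop transmission t_tx = L/R = 30904/23000000000 = 0.00134365 ms.
Per-hop propagation t_prop = 6110000/199000000 = 30.7035 ms.
Pipeline fill: first packet needs 4·t_tx to clear all hops; remaining 23 packets each add one t_tx.
Total = (4+24-1)·t_tx + 4·t_prop = 27·0.00134365 + 4·30.7035 = 122.9 ms.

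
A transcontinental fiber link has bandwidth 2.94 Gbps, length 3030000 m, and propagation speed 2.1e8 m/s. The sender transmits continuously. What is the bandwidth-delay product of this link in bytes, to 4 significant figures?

Propagation delay = 3030000 / 210000000 = 0.0144286 s.
BDP = R × t_prop = 2940000000 × 0.0144286 = 42420000 bits.
In bytes: 42420000/8 = 5303000 bytes.

5303000 bytes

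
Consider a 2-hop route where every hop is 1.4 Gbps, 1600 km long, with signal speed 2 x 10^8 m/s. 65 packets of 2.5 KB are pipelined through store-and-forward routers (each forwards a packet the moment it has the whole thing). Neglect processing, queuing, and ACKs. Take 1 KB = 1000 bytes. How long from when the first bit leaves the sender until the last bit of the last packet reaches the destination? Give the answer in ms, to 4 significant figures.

Per-hop transmission t_tx = L/R = 20000/1400000000 = 0.0142857 ms.
Per-hop propagation t_prop = 1600000/200000000 = 8 ms.
Pipeline fill: first packet needs 2·t_tx to clear all hops; remaining 64 packets each add one t_tx.
Total = (2+65-1)·t_tx + 2·t_prop = 66·0.0142857 + 2·8 = 16.94 ms.

16.94 ms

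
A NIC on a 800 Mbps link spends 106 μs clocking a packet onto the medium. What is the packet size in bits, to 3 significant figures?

84800 bits

L = R × t_tx = 800000000 b/s × 0.000106 s = 84800 bits.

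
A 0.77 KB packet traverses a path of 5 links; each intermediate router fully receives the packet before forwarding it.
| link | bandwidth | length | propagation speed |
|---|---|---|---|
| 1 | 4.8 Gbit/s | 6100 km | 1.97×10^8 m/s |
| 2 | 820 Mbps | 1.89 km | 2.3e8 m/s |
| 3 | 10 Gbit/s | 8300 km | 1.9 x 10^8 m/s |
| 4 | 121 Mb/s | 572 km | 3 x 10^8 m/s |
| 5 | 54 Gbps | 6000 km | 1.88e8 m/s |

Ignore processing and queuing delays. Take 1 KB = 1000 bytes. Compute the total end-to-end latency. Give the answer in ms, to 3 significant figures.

L = 6160 bits.
Transmission delays (L/R per hop): 0.00128333, 0.0075122, 0.000616, 0.0509091, 0.000114074 ms; sum = 0.0604347 ms.
Propagation delays (d/s per hop): 30.9645, 0.00821739, 43.6842, 1.90667, 31.9149 ms; sum = 108.478 ms.
End-to-end = 109 ms.

109 ms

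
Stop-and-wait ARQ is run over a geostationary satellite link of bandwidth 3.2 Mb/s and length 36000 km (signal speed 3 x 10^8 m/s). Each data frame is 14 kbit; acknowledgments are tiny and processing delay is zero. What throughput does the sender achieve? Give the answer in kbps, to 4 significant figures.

57.29 kbps

t_tx = L/R = 14000/3200000 = 0.004375 s.
t_prop = 36000000/300000000 = 0.12 s; RTT = 0.24 s.
Cycle = t_tx + RTT = 0.244375 s.
Throughput = L / cycle = 14000 / 0.244375 = 57.29 kbps.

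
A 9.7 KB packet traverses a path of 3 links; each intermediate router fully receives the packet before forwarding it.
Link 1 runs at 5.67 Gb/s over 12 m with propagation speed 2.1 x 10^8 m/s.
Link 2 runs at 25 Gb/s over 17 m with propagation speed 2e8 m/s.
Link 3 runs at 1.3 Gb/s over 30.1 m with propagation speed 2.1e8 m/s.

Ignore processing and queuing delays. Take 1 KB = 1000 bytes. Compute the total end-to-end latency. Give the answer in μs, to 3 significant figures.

L = 77600 bits.
Transmission delays (L/R per hop): 13.6861, 3.104, 59.6923 μs; sum = 76.4824 μs.
Propagation delays (d/s per hop): 0.0571429, 0.085, 0.143333 μs; sum = 0.285476 μs.
End-to-end = 76.8 μs.

76.8 μs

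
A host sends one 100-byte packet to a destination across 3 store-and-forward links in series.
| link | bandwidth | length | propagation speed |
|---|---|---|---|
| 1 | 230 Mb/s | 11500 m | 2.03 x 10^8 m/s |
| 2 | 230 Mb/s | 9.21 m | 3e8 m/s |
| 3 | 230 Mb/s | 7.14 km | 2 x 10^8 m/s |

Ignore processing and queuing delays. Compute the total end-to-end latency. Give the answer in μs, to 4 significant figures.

102.8 μs

L = 100 × 8 = 800 bits.
Transmission delay per hop = L/R = 800/230000000 = 3.47826 μs; 3 hops → 10.4348 μs.
Propagation delays (d/s per hop): 56.6502, 0.0307, 35.7 μs; sum = 92.3809 μs.
End-to-end = 102.8 μs.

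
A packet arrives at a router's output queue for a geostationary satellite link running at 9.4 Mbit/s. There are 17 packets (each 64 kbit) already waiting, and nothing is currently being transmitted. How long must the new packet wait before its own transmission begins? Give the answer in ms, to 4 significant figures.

115.7 ms

Each queued packet: L/R = 64000/9400000 = 6.80851 ms.
17 queued → 115.745 ms.
Queuing delay = 115.7 ms.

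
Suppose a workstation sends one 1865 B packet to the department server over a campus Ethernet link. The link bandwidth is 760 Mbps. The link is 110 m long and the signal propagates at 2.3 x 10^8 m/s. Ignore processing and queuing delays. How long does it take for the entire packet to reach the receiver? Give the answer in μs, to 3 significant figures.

L = 1865 × 8 = 14920 bits.
Transmission delay = L/R = 14920 / 760000000 = 19.6316 μs.
Propagation delay = d/s = 110 m / 2.3e+08 m/s = 0.478261 μs.
Total = 20.1 μs.

20.1 μs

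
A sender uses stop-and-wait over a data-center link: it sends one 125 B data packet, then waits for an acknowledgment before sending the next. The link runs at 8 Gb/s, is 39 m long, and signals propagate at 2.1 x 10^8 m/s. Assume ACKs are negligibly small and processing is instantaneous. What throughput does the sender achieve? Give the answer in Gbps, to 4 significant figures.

t_tx = L/R = 1000/8000000000 = 1.25e-07 s.
t_prop = 39/210000000 = 1.85714e-07 s; RTT = 3.71429e-07 s.
Cycle = t_tx + RTT = 4.96429e-07 s.
Throughput = L / cycle = 1000 / 4.96429e-07 = 2.014 Gbps.

2.014 Gbps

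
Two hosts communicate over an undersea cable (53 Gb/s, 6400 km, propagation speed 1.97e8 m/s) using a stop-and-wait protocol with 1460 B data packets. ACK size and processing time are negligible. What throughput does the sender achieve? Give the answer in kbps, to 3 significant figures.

180 kbps

t_tx = L/R = 11680/53000000000 = 2.20377e-07 s.
t_prop = 6400000/197000000 = 0.0324873 s; RTT = 0.0649746 s.
Cycle = t_tx + RTT = 0.0649748 s.
Throughput = L / cycle = 11680 / 0.0649748 = 180 kbps.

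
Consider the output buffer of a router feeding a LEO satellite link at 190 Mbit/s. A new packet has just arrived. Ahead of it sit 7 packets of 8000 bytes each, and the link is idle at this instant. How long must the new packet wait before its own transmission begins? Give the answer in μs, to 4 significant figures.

2358 μs

Each queued packet: L/R = 64000/190000000 = 336.842 μs.
7 queued → 2357.89 μs.
Queuing delay = 2358 μs.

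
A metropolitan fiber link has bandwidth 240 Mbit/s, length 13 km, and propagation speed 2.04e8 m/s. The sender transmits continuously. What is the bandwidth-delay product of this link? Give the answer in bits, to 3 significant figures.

Propagation delay = 13000 / 204000000 = 6.37255e-05 s.
BDP = R × t_prop = 240000000 × 6.37255e-05 = 15294.1 bits.

15300 bits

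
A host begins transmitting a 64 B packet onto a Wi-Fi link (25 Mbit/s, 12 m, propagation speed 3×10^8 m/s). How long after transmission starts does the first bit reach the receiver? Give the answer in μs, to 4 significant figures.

0.04000 μs

First bit experiences only propagation delay: d/s = 12/300000000 = 0.04000 μs.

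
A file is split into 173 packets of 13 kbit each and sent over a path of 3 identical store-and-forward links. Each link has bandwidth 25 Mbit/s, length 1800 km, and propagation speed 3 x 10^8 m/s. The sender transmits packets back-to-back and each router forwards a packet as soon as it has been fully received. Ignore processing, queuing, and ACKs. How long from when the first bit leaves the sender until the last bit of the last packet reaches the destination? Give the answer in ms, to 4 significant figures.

109.0 ms

Per-hop transmission t_tx = L/R = 13000/25000000 = 0.52 ms.
Per-hop propagation t_prop = 1800000/300000000 = 6 ms.
Pipeline fill: first packet needs 3·t_tx to clear all hops; remaining 172 packets each add one t_tx.
Total = (3+173-1)·t_tx + 3·t_prop = 175·0.52 + 3·6 = 109.0 ms.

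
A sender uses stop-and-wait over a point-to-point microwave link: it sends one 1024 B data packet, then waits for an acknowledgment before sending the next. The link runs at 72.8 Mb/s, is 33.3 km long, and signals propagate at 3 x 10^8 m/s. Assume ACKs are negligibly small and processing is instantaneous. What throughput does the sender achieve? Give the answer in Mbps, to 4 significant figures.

t_tx = L/R = 8192/72800000 = 0.000112527 s.
t_prop = 33300/300000000 = 0.000111 s; RTT = 0.000222 s.
Cycle = t_tx + RTT = 0.000334527 s.
Throughput = L / cycle = 8192 / 0.000334527 = 24.49 Mbps.

24.49 Mbps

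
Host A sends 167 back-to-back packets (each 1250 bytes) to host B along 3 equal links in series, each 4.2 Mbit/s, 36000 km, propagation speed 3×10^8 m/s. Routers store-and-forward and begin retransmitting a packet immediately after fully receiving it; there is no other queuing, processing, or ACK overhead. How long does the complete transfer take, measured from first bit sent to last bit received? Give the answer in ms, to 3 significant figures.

762 ms

Per-hop transmission t_tx = L/R = 10000/4200000 = 2.38095 ms.
Per-hop propagation t_prop = 36000000/300000000 = 120 ms.
Pipeline fill: first packet needs 3·t_tx to clear all hops; remaining 166 packets each add one t_tx.
Total = (3+167-1)·t_tx + 3·t_prop = 169·2.38095 + 3·120 = 762 ms.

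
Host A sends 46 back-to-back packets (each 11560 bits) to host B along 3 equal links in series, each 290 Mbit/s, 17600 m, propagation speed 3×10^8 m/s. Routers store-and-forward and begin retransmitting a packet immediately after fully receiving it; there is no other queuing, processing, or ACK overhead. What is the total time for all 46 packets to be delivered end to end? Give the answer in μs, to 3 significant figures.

Per-hop transmission t_tx = L/R = 11560/290000000 = 39.8621 μs.
Per-hop propagation t_prop = 17600/300000000 = 58.6667 μs.
Pipeline fill: first packet needs 3·t_tx to clear all hops; remaining 45 packets each add one t_tx.
Total = (3+46-1)·t_tx + 3·t_prop = 48·39.8621 + 3·58.6667 = 2090 μs.

2090 μs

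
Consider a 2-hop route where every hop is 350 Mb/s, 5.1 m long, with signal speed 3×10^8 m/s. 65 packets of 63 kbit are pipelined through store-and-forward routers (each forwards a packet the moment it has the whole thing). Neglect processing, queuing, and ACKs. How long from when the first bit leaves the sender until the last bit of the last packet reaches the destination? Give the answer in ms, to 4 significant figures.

Per-hop transmission t_tx = L/R = 63000/350000000 = 0.18 ms.
Per-hop propagation t_prop = 5.1/300000000 = 1.7e-05 ms.
Pipeline fill: first packet needs 2·t_tx to clear all hops; remaining 64 packets each add one t_tx.
Total = (2+65-1)·t_tx + 2·t_prop = 66·0.18 + 2·1.7e-05 = 11.88 ms.

11.88 ms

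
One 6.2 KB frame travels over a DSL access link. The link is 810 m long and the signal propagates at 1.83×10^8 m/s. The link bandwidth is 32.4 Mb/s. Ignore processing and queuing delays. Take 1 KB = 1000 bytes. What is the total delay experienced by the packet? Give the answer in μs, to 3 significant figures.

L = 49600 bits.
Transmission delay = L/R = 49600 / 32400000 = 1530.86 μs.
Propagation delay = d/s = 810 m / 183000000 m/s = 4.42623 μs.
Total = 1540 μs.

1540 μs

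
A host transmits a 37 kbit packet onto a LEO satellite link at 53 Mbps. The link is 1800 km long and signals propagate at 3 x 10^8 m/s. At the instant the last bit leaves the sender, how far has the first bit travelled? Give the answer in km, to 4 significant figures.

t_tx = L/R = 37000/53000000 = 0.000698113 s.
Distance = s × t_tx = 300000000 × 0.000698113 = 209.4 km.

209.4 km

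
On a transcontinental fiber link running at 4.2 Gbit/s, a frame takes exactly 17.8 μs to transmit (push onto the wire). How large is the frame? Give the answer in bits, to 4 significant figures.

74760 bits

L = R × t_tx = 4200000000 b/s × 1.78e-05 s = 74760 bits.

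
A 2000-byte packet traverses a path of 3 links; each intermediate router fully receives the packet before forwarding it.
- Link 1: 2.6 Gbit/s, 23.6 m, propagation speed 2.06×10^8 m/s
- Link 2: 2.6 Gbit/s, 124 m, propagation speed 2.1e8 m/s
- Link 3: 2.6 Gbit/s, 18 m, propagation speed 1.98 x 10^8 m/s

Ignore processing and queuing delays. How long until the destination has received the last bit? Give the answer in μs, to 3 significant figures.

L = 2000 × 8 = 16000 bits.
Transmission delay per hop = L/R = 16000/2600000000 = 6.15385 μs; 3 hops → 18.4615 μs.
Propagation delays (d/s per hop): 0.114563, 0.590476, 0.0909091 μs; sum = 0.795948 μs.
End-to-end = 19.3 μs.

19.3 μs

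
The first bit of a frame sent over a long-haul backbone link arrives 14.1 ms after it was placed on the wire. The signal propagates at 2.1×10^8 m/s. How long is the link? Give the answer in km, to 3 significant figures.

d = s × t_prop = 210000000 × 0.0141 = 2960 km.

2960 km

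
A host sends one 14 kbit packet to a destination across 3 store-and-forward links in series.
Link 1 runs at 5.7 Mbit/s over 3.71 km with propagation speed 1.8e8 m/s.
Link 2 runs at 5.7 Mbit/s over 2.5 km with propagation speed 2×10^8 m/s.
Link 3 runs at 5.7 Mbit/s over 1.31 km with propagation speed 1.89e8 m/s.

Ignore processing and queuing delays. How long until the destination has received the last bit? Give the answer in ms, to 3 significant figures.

7.41 ms

L = 14000 bits.
Transmission delay per hop = L/R = 14000/5700000 = 2.45614 ms; 3 hops → 7.36842 ms.
Propagation delays (d/s per hop): 0.0206111, 0.0125, 0.00693122 ms; sum = 0.0400423 ms.
End-to-end = 7.41 ms.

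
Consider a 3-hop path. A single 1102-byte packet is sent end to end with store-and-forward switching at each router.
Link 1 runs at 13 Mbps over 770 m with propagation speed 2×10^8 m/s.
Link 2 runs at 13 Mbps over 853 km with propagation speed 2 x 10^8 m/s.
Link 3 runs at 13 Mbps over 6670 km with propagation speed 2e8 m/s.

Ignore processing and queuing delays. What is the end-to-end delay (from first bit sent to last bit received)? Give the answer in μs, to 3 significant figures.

L = 1102 × 8 = 8816 bits.
Transmission delay per hop = L/R = 8816/13000000 = 678.154 μs; 3 hops → 2034.46 μs.
Propagation delays (d/s per hop): 3.85, 4265, 33350 μs; sum = 37618.9 μs.
End-to-end = 39700 μs.

39700 μs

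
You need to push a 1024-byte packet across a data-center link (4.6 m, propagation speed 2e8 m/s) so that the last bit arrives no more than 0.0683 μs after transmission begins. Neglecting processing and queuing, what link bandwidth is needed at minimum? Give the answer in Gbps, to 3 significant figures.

181 Gbps

L = 8192 bits.
Propagation delay = 4.6 / 200000000 = 0.023 μs.
Transmission budget = 0.0683 − 0.023 = 0.0453 μs.
R ≥ L / t_tx = 8192 bits / 4.53e-08 s = 181 Gbps.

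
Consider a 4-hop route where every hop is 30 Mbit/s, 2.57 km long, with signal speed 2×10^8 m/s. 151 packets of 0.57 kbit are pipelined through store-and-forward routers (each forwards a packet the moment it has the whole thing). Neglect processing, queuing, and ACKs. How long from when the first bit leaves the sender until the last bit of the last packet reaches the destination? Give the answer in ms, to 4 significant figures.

2.977 ms

Per-hop transmission t_tx = L/R = 570/30000000 = 0.019 ms.
Per-hop propagation t_prop = 2570/200000000 = 0.01285 ms.
Pipeline fill: first packet needs 4·t_tx to clear all hops; remaining 150 packets each add one t_tx.
Total = (4+151-1)·t_tx + 4·t_prop = 154·0.019 + 4·0.01285 = 2.977 ms.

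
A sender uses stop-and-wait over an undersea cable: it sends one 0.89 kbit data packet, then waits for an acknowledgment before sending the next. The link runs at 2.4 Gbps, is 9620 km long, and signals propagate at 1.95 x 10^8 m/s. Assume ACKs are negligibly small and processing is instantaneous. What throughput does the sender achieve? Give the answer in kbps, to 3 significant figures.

9.02 kbps

t_tx = L/R = 890/2400000000 = 3.70833e-07 s.
t_prop = 9620000/195000000 = 0.0493333 s; RTT = 0.0986667 s.
Cycle = t_tx + RTT = 0.098667 s.
Throughput = L / cycle = 890 / 0.098667 = 9.02 kbps.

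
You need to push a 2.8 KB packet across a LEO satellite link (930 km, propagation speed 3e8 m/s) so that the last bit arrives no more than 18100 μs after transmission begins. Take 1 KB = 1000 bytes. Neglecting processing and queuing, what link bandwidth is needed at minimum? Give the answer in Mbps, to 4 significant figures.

L = 22400 bits.
Propagation delay = 930000 / 300000000 = 3100 μs.
Transmission budget = 18100 − 3100 = 15000 μs.
R ≥ L / t_tx = 22400 bits / 0.015 s = 1.493 Mbps.

1.493 Mbps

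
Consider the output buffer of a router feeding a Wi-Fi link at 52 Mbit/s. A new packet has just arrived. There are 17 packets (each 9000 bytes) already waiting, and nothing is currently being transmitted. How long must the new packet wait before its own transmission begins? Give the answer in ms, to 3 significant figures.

Each queued packet: L/R = 72000/52000000 = 1.38462 ms.
17 queued → 23.5385 ms.
Queuing delay = 23.5 ms.

23.5 ms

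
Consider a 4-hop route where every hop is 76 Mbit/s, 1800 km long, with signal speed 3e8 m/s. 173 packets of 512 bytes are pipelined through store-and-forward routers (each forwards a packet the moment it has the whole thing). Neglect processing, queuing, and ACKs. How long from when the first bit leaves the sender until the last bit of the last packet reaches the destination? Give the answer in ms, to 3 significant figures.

33.5 ms

Per-hop transmission t_tx = L/R = 4096/76000000 = 0.0538947 ms.
Per-hop propagation t_prop = 1800000/300000000 = 6 ms.
Pipeline fill: first packet needs 4·t_tx to clear all hops; remaining 172 packets each add one t_tx.
Total = (4+173-1)·t_tx + 4·t_prop = 176·0.0538947 + 4·6 = 33.5 ms.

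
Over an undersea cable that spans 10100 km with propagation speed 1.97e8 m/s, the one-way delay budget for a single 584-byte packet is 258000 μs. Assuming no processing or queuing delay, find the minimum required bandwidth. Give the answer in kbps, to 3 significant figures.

22.6 kbps

L = 4672 bits.
Propagation delay = 10100000 / 197000000 = 51269 μs.
Transmission budget = 258000 − 51269 = 206731 μs.
R ≥ L / t_tx = 4672 bits / 0.206731 s = 22.6 kbps.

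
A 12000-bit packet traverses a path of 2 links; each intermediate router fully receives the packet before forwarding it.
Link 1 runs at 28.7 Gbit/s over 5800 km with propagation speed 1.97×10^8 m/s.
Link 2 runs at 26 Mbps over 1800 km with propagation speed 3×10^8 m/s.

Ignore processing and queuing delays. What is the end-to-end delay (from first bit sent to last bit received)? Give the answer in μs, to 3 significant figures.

35900 μs

Transmission delays (L/R per hop): 0.418118, 461.538 μs; sum = 461.957 μs.
Propagation delays (d/s per hop): 29441.6, 6000 μs; sum = 35441.6 μs.
End-to-end = 35900 μs.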